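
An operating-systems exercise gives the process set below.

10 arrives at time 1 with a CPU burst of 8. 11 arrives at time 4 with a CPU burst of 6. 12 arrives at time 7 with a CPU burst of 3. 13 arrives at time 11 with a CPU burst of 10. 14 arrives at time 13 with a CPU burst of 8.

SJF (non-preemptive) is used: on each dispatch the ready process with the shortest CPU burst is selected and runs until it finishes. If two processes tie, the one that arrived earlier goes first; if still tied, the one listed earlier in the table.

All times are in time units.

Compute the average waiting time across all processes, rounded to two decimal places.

6.00

Timeline: | idle 0-1 | 10 1-9 | 12 9-12 | 11 12-18 | 14 18-26 | 13 26-36 |
Completion: 10=9  11=18  12=12  13=36  14=26
Waiting times: 10=0, 11=8, 12=2, 13=15, 14=5
Average waiting = (0+8+2+15+5) / 5 = 30/5 = 6.00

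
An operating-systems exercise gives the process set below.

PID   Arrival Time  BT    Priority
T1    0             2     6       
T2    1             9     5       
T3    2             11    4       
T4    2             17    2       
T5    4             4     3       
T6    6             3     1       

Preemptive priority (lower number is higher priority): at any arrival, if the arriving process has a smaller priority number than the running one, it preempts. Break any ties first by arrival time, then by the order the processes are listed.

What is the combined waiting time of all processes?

124

Gantt: | T1 0-1 | T2 1-2 | T4 2-6 | T6 6-9 | T4 9-22 | T5 22-26 | T3 26-37 | T2 37-45 | T1 45-46 |
Completion: T1=46  T2=45  T3=37  T4=22  T5=26  T6=9
Turnaround (C−A): T1=46  T2=44  T3=35  T4=20  T5=22  T6=3
Waiting = turnaround − burst: T1=44, T2=35, T3=24, T4=3, T5=18, T6=0
Total waiting = 44 + 35 + 24 + 3 + 18 + 0 = 124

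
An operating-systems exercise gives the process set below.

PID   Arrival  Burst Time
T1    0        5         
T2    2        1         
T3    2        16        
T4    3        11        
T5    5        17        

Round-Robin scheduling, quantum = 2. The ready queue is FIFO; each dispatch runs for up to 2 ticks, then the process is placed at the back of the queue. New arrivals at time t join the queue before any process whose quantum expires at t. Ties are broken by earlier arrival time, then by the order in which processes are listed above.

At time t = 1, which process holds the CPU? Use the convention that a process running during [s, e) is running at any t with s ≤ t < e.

T1

Timeline: | T1 0-2 | T2 2-3 | T3 3-5 | T1 5-7 | T4 7-9 | T5 9-11 | T3 11-13 | T1 13-14 | T4 14-16 | T5 16-18 | T3 18-20 | T4 20-22 | T5 22-24 | T3 24-26 | T4 26-28 | T5 28-30 | T3 30-32 | T4 32-34 | T5 34-36 | T3 36-38 | T4 38-39 | T5 39-41 | T3 41-43 | T5 43-45 | T3 45-47 | T5 47-50 |
Completion: T1=14  T2=3  T3=47  T4=39  T5=50
Turnaround (C−A): T1=14  T2=1  T3=45  T4=36  T5=45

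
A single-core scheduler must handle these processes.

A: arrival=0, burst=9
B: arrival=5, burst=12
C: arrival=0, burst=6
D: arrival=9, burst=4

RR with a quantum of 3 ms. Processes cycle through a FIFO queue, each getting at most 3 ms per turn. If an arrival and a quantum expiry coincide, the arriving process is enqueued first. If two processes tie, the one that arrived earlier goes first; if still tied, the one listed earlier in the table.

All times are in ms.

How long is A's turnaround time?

21

Schedule: | A 0-3 | C 3-6 | A 6-9 | B 9-12 | C 12-15 | D 15-18 | A 18-21 | B 21-24 | D 24-25 | B 25-31 |
Completion: A=21  B=31  C=15  D=25
Turnaround(A) = completion − arrival = 21 − 0 = 21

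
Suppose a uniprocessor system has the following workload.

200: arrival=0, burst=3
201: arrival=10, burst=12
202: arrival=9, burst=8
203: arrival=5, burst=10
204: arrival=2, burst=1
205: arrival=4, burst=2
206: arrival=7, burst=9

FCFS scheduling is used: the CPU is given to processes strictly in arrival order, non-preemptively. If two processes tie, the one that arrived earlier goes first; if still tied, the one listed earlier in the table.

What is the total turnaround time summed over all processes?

95

Timeline: | 200 0-3 | 204 3-4 | 205 4-6 | 203 6-16 | 206 16-25 | 202 25-33 | 201 33-45 |
Completion: 200=3  201=45  202=33  203=16  204=4  205=6  206=25
Turnaround = completion − arrival: 200=3, 201=35, 202=24, 203=11, 204=2, 205=2, 206=18
Total turnaround = 3 + 35 + 24 + 11 + 2 + 2 + 18 = 95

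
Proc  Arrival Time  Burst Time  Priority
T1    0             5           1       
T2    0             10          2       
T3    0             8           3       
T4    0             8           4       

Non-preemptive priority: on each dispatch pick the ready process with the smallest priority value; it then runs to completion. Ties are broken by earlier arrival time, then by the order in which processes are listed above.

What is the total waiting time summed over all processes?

43

Gantt: | T1 0-5 | T2 5-15 | T3 15-23 | T4 23-31 |
Completion: T1=5  T2=15  T3=23  T4=31
Waiting = turnaround − burst: T1=0, T2=5, T3=15, T4=23
Total waiting = 0 + 5 + 15 + 23 = 43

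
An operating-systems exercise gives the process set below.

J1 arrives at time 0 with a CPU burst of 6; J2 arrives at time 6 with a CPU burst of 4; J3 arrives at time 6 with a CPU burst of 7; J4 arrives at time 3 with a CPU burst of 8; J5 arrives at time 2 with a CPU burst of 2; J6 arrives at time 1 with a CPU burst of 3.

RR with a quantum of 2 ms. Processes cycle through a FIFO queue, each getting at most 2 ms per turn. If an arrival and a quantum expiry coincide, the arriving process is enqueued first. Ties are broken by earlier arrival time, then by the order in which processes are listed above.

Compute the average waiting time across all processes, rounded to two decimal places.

Schedule: | J1 0-2 | J6 2-4 | J5 4-6 | J1 6-8 | J4 8-10 | J6 10-11 | J2 11-13 | J3 13-15 | J1 15-17 | J4 17-19 | J2 19-21 | J3 21-23 | J4 23-25 | J3 25-27 | J4 27-29 | J3 29-30 |
Completion: J1=17  J2=21  J3=30  J4=29  J5=6  J6=11
Turnaround (C−A): J1=17  J2=15  J3=24  J4=26  J5=4  J6=10
Waiting times: J1=11, J2=11, J3=17, J4=18, J5=2, J6=7
Average waiting = (11+11+17+18+2+7) / 6 = 66/6 = 11.00

11.00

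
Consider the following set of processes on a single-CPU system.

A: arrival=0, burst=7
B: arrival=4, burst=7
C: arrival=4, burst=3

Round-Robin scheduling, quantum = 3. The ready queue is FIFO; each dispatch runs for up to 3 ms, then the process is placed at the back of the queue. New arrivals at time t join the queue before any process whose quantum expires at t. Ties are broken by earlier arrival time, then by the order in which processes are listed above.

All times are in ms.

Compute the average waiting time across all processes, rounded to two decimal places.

5.67

Timeline: | A 0-6 | B 6-9 | C 9-12 | A 12-13 | B 13-17 |
Completion: A=13  B=17  C=12
Waiting times: A=6, B=6, C=5
Average waiting = (6+6+5) / 3 = 17/3 = 5.67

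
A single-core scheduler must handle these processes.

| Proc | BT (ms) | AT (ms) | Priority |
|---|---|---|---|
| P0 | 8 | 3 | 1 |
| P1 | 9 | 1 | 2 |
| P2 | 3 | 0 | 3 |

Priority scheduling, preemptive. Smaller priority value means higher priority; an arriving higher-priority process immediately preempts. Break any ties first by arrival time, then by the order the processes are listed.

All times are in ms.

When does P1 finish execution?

18

Schedule: | P2 0-1 | P1 1-3 | P0 3-11 | P1 11-18 | P2 18-20 |
Completion: P0=11  P1=18  P2=20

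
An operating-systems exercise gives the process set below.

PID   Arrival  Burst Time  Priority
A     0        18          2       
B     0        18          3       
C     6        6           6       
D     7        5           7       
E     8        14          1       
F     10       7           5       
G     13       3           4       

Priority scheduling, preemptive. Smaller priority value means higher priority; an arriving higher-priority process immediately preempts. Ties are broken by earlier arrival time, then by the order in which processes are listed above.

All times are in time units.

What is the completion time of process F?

60

Schedule: | A 0-8 | E 8-22 | A 22-32 | B 32-50 | G 50-53 | F 53-60 | C 60-66 | D 66-71 |
Completion: A=32  B=50  C=66  D=71  E=22  F=60  G=53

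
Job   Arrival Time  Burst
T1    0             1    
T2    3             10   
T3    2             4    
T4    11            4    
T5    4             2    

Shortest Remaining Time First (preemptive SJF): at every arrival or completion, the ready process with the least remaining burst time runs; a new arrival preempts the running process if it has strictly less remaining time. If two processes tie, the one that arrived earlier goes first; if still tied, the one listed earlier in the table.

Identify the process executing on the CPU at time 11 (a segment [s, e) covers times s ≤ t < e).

T4

Timeline: | T1 0-1 | idle 1-2 | T3 2-6 | T5 6-8 | T2 8-11 | T4 11-15 | T2 15-22 |
Completion: T1=1  T2=22  T3=6  T4=15  T5=8
Turnaround (C−A): T1=1  T2=19  T3=4  T4=4  T5=4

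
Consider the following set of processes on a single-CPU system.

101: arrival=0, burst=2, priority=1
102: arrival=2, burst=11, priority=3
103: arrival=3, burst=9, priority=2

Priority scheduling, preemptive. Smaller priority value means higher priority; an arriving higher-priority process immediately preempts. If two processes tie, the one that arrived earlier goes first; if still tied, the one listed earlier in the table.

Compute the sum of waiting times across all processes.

9

Timeline: | 101 0-2 | 102 2-3 | 103 3-12 | 102 12-22 |
Completion: 101=2  102=22  103=12
Waiting = turnaround − burst: 101=0, 102=9, 103=0
Total waiting = 0 + 9 + 0 = 9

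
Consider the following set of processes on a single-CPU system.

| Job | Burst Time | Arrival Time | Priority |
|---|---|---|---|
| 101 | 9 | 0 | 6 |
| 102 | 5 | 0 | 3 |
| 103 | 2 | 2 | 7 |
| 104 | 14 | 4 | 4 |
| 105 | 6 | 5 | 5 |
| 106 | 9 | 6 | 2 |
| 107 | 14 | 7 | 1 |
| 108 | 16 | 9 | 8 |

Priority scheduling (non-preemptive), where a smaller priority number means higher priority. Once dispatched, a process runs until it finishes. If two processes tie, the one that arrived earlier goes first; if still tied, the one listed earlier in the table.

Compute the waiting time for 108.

50

Schedule: | 102 0-5 | 104 5-19 | 107 19-33 | 106 33-42 | 105 42-48 | 101 48-57 | 103 57-59 | 108 59-75 |
Completion: 101=57  102=5  103=59  104=19  105=48  106=42  107=33  108=75
Turnaround (C−A): 101=57  102=5  103=57  104=15  105=43  106=36  107=26  108=66
Waiting(108) = turnaround − burst = 66 − 16 = 50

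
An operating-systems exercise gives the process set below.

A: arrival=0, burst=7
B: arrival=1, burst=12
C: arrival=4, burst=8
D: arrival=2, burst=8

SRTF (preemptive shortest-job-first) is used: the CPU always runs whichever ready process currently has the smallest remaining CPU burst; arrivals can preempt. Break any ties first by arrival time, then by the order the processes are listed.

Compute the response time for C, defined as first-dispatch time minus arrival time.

11

Gantt: | A 0-7 | D 7-15 | C 15-23 | B 23-35 |
Completion: A=7  B=35  C=23  D=15
Response(C) = first start − arrival = 15 − 4 = 11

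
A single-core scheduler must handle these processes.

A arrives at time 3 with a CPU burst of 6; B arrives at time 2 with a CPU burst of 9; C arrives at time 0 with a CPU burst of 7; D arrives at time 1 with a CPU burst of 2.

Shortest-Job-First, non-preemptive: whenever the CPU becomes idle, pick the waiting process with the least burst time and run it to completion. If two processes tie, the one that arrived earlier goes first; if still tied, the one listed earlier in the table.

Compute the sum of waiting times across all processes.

Gantt: | C 0-7 | D 7-9 | A 9-15 | B 15-24 |
Completion: A=15  B=24  C=7  D=9
Waiting = turnaround − burst: A=6, B=13, C=0, D=6
Total waiting = 6 + 13 + 0 + 6 = 25

25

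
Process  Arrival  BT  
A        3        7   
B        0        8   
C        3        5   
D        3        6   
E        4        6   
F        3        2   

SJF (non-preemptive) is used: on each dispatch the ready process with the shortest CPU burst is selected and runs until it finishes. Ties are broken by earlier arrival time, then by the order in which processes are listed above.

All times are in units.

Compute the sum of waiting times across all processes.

65

Schedule: | B 0-8 | F 8-10 | C 10-15 | D 15-21 | E 21-27 | A 27-34 |
Completion: A=34  B=8  C=15  D=21  E=27  F=10
Turnaround (C−A): A=31  B=8  C=12  D=18  E=23  F=7
Waiting = turnaround − burst: A=24, B=0, C=7, D=12, E=17, F=5
Total waiting = 24 + 0 + 7 + 12 + 17 + 5 = 65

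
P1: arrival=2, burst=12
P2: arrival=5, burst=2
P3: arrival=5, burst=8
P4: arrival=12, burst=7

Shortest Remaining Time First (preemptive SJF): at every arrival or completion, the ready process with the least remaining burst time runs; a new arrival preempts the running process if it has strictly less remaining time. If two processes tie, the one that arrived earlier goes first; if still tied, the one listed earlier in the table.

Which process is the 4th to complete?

Schedule: | idle 0-2 | P1 2-5 | P2 5-7 | P3 7-15 | P4 15-22 | P1 22-31 |
Completion: P1=31  P2=7  P3=15  P4=22
Turnaround (C−A): P1=29  P2=2  P3=10  P4=10
Finish order: P2 → P3 → P4 → P1

P1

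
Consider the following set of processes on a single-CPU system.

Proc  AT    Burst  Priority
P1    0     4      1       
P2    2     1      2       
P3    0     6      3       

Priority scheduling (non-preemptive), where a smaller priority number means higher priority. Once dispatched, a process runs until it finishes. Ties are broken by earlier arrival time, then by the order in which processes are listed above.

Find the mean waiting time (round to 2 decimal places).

2.33

Schedule: | P1 0-4 | P2 4-5 | P3 5-11 |
Completion: P1=4  P2=5  P3=11
Waiting times: P1=0, P2=2, P3=5
Average waiting = (0+2+5) / 3 = 7/3 = 2.33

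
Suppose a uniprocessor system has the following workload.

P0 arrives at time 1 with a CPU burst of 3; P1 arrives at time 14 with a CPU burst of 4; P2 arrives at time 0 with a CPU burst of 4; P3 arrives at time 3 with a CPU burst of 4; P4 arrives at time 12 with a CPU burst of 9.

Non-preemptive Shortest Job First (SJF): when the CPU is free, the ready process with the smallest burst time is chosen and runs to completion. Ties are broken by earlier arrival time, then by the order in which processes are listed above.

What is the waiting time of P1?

Gantt: | P2 0-4 | P0 4-7 | P3 7-11 | idle 11-12 | P4 12-21 | P1 21-25 |
Completion: P0=7  P1=25  P2=4  P3=11  P4=21
Turnaround (C−A): P0=6  P1=11  P2=4  P3=8  P4=9
Waiting(P1) = turnaround − burst = 11 − 4 = 7

7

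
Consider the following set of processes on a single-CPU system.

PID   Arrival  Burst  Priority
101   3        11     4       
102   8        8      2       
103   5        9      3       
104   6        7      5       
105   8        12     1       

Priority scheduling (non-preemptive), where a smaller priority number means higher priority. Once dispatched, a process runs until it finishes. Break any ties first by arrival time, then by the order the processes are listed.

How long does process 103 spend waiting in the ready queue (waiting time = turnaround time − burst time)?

Timeline: | idle 0-3 | 101 3-14 | 105 14-26 | 102 26-34 | 103 34-43 | 104 43-50 |
Completion: 101=14  102=34  103=43  104=50  105=26
Waiting(103) = turnaround − burst = 38 − 9 = 29

29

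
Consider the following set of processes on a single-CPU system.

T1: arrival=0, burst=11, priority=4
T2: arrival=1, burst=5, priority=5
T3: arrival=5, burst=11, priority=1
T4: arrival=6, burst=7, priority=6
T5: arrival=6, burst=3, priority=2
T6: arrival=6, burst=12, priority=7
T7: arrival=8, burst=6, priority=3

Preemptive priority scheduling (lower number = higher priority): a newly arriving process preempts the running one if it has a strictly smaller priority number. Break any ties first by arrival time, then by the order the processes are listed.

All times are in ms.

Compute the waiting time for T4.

Schedule: | T1 0-5 | T3 5-16 | T5 16-19 | T7 19-25 | T1 25-31 | T2 31-36 | T4 36-43 | T6 43-55 |
Completion: T1=31  T2=36  T3=16  T4=43  T5=19  T6=55  T7=25
Waiting(T4) = turnaround − burst = 37 − 7 = 30

30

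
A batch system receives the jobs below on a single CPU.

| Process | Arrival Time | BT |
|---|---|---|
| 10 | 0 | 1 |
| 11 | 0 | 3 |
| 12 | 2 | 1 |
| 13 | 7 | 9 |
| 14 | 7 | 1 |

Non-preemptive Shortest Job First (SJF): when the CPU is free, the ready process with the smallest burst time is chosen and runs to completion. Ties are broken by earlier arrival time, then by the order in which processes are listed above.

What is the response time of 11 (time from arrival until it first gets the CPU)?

1

Schedule: | 10 0-1 | 11 1-4 | 12 4-5 | idle 5-7 | 14 7-8 | 13 8-17 |
Completion: 10=1  11=4  12=5  13=17  14=8
Turnaround (C−A): 10=1  11=4  12=3  13=10  14=1
Response(11) = first start − arrival = 1 − 0 = 1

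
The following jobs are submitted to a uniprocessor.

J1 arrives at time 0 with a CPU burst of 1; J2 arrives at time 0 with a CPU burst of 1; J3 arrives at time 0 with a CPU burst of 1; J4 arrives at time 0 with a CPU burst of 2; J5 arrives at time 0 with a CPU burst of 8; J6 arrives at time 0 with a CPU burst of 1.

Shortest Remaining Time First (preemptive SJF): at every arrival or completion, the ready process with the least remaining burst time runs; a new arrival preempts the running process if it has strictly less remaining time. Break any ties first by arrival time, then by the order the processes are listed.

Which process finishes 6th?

Schedule: | J1 0-1 | J2 1-2 | J3 2-3 | J6 3-4 | J4 4-6 | J5 6-14 |
Completion: J1=1  J2=2  J3=3  J4=6  J5=14  J6=4
Turnaround (C−A): J1=1  J2=2  J3=3  J4=6  J5=14  J6=4
Finish order: J1 → J2 → J3 → J6 → J4 → J5

J5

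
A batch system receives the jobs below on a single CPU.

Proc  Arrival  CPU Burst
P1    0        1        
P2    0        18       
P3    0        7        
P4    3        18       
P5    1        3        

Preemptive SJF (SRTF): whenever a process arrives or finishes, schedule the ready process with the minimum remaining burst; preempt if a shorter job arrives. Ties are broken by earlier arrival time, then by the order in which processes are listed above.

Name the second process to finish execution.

P5

Gantt: | P1 0-1 | P5 1-4 | P3 4-11 | P2 11-29 | P4 29-47 |
Completion: P1=1  P2=29  P3=11  P4=47  P5=4
Turnaround (C−A): P1=1  P2=29  P3=11  P4=44  P5=3
Finish order: P1 → P5 → P3 → P2 → P4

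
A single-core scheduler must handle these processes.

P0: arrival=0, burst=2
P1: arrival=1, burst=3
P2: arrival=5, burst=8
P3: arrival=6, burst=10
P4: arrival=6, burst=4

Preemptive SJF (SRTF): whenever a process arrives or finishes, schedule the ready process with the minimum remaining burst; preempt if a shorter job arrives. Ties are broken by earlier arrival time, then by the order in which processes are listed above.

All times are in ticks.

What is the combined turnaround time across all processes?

43

Gantt: | P0 0-2 | P1 2-5 | P2 5-6 | P4 6-10 | P2 10-17 | P3 17-27 |
Completion: P0=2  P1=5  P2=17  P3=27  P4=10
Turnaround (C−A): P0=2  P1=4  P2=12  P3=21  P4=4
Turnaround = completion − arrival: P0=2, P1=4, P2=12, P3=21, P4=4
Total turnaround = 2 + 4 + 12 + 21 + 4 = 43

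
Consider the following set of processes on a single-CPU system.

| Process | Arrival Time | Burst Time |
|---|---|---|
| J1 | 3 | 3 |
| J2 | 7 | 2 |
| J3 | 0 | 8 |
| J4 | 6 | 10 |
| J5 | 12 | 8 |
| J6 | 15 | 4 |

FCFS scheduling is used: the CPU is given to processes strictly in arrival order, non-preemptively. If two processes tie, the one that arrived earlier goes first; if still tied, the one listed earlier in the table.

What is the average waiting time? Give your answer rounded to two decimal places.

Gantt: | J3 0-8 | J1 8-11 | J4 11-21 | J2 21-23 | J5 23-31 | J6 31-35 |
Completion: J1=11  J2=23  J3=8  J4=21  J5=31  J6=35
Waiting times: J1=5, J2=14, J3=0, J4=5, J5=11, J6=16
Average waiting = (5+14+0+5+11+16) / 6 = 51/6 = 8.50

8.50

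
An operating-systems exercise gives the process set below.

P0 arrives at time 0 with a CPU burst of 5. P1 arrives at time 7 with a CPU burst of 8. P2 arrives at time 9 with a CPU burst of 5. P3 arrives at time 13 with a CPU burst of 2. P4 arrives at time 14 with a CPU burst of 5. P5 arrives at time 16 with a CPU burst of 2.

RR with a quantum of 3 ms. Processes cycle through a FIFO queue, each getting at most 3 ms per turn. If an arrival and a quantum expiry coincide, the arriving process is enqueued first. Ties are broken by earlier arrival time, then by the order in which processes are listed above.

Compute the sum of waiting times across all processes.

Timeline: | P0 0-5 | idle 5-7 | P1 7-10 | P2 10-13 | P1 13-16 | P3 16-18 | P2 18-20 | P4 20-23 | P5 23-25 | P1 25-27 | P4 27-29 |
Completion: P0=5  P1=27  P2=20  P3=18  P4=29  P5=25
Waiting = turnaround − burst: P0=0, P1=12, P2=6, P3=3, P4=10, P5=7
Total waiting = 0 + 12 + 6 + 3 + 10 + 7 = 38

38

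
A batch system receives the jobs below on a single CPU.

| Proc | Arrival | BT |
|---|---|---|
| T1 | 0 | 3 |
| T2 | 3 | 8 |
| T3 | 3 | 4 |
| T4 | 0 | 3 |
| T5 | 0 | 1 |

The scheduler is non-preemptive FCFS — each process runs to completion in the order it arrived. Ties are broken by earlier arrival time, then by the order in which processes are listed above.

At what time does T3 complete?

Timeline: | T1 0-3 | T4 3-6 | T5 6-7 | T2 7-15 | T3 15-19 |
Completion: T1=3  T2=15  T3=19  T4=6  T5=7
Turnaround (C−A): T1=3  T2=12  T3=16  T4=6  T5=7

19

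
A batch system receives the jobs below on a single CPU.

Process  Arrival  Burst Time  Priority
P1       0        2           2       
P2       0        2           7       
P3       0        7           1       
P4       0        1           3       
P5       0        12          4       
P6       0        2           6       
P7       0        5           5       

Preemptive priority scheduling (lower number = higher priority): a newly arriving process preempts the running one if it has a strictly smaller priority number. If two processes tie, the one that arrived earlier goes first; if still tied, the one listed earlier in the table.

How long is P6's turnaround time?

29

Gantt: | P3 0-7 | P1 7-9 | P4 9-10 | P5 10-22 | P7 22-27 | P6 27-29 | P2 29-31 |
Completion: P1=9  P2=31  P3=7  P4=10  P5=22  P6=29  P7=27
Turnaround (C−A): P1=9  P2=31  P3=7  P4=10  P5=22  P6=29  P7=27
Turnaround(P6) = completion − arrival = 29 − 0 = 29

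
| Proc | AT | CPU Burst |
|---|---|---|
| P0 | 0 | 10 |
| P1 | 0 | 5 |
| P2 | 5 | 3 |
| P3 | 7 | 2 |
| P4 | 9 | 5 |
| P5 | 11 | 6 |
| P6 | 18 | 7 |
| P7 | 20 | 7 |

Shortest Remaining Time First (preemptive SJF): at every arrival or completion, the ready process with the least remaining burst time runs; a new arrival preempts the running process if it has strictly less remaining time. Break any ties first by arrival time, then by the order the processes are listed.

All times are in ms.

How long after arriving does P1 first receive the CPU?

Schedule: | P1 0-5 | P2 5-8 | P3 8-10 | P4 10-15 | P5 15-21 | P6 21-28 | P7 28-35 | P0 35-45 |
Completion: P0=45  P1=5  P2=8  P3=10  P4=15  P5=21  P6=28  P7=35
Turnaround (C−A): P0=45  P1=5  P2=3  P3=3  P4=6  P5=10  P6=10  P7=15
Response(P1) = first start − arrival = 0 − 0 = 0

0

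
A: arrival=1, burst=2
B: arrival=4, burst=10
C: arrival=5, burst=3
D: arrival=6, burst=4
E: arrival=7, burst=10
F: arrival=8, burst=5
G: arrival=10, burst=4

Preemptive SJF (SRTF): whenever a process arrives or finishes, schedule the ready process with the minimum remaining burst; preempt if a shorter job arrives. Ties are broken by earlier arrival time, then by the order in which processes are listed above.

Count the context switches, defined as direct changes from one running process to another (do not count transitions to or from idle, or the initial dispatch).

Timeline: | idle 0-1 | A 1-3 | idle 3-4 | B 4-5 | C 5-8 | D 8-12 | G 12-16 | F 16-21 | B 21-30 | E 30-40 |
Completion: A=3  B=30  C=8  D=12  E=40  F=21  G=16
Turnaround (C−A): A=2  B=26  C=3  D=6  E=33  F=13  G=6

6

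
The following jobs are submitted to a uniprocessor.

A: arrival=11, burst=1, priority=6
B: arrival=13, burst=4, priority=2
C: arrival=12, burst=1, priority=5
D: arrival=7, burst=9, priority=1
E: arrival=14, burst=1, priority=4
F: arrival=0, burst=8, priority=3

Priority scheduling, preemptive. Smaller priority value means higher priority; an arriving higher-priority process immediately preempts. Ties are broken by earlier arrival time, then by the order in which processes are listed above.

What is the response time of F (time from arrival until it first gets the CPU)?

Gantt: | F 0-7 | D 7-16 | B 16-20 | F 20-21 | E 21-22 | C 22-23 | A 23-24 |
Completion: A=24  B=20  C=23  D=16  E=22  F=21
Response(F) = first start − arrival = 0 − 0 = 0

0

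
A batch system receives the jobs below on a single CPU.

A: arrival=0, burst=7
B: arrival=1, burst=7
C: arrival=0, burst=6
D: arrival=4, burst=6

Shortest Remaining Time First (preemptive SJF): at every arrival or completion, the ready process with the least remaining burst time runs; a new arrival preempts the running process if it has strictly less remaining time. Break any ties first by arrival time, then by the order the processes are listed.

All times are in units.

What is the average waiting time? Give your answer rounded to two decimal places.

Timeline: | C 0-6 | D 6-12 | A 12-19 | B 19-26 |
Completion: A=19  B=26  C=6  D=12
Waiting times: A=12, B=18, C=0, D=2
Average waiting = (12+18+0+2) / 4 = 32/4 = 8.00

8.00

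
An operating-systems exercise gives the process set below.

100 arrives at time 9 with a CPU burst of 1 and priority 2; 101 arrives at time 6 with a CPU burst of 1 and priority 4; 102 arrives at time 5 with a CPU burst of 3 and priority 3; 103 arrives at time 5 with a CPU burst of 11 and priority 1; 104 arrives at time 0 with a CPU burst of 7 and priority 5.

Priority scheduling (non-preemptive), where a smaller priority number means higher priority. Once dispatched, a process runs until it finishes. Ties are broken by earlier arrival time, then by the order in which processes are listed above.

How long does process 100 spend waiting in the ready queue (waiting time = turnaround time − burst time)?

9

Timeline: | 104 0-7 | 103 7-18 | 100 18-19 | 102 19-22 | 101 22-23 |
Completion: 100=19  101=23  102=22  103=18  104=7
Turnaround (C−A): 100=10  101=17  102=17  103=13  104=7
Waiting(100) = turnaround − burst = 10 − 1 = 9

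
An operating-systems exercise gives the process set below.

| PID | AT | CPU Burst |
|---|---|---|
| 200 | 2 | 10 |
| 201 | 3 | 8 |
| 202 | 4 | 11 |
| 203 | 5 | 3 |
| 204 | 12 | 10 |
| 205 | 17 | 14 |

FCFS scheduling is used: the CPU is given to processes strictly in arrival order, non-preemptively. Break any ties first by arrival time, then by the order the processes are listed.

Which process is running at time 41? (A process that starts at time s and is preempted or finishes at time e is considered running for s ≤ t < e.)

204

Gantt: | idle 0-2 | 200 2-12 | 201 12-20 | 202 20-31 | 203 31-34 | 204 34-44 | 205 44-58 |
Completion: 200=12  201=20  202=31  203=34  204=44  205=58
Turnaround (C−A): 200=10  201=17  202=27  203=29  204=32  205=41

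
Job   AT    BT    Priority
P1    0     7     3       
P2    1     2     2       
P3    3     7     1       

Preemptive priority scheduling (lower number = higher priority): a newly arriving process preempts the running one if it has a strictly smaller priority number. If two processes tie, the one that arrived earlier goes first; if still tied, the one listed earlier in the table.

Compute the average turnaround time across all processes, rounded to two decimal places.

8.33

Schedule: | P1 0-1 | P2 1-3 | P3 3-10 | P1 10-16 |
Completion: P1=16  P2=3  P3=10
Turnaround (C−A): P1=16  P2=2  P3=7
Turnaround times: P1=16, P2=2, P3=7
Average turnaround = (16+2+7) / 3 = 25/3 = 8.33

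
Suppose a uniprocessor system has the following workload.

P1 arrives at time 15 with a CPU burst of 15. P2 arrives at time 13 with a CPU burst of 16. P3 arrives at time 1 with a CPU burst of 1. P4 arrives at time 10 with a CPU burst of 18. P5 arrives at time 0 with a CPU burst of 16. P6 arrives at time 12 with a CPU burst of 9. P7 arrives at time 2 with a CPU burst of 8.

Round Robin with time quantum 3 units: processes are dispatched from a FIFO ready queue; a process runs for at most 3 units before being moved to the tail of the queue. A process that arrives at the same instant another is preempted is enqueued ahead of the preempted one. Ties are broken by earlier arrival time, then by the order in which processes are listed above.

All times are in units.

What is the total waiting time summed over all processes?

257

Schedule: | P5 0-3 | P3 3-4 | P7 4-7 | P5 7-10 | P7 10-13 | P4 13-16 | P5 16-19 | P6 19-22 | P2 22-25 | P7 25-27 | P1 27-30 | P4 30-33 | P5 33-36 | P6 36-39 | P2 39-42 | P1 42-45 | P4 45-48 | P5 48-51 | P6 51-54 | P2 54-57 | P1 57-60 | P4 60-63 | P5 63-64 | P2 64-67 | P1 67-70 | P4 70-73 | P2 73-76 | P1 76-79 | P4 79-82 | P2 82-83 |
Completion: P1=79  P2=83  P3=4  P4=82  P5=64  P6=54  P7=27
Turnaround (C−A): P1=64  P2=70  P3=3  P4=72  P5=64  P6=42  P7=25
Waiting = turnaround − burst: P1=49, P2=54, P3=2, P4=54, P5=48, P6=33, P7=17
Total waiting = 49 + 54 + 2 + 54 + 48 + 33 + 17 = 257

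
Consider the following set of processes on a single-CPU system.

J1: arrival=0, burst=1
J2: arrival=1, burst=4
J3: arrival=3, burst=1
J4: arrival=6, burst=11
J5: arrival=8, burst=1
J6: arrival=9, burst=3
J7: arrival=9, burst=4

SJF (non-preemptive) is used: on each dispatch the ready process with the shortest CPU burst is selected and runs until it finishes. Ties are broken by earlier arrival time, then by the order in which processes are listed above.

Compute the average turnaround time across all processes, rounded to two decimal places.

8.14

Gantt: | J1 0-1 | J2 1-5 | J3 5-6 | J4 6-17 | J5 17-18 | J6 18-21 | J7 21-25 |
Completion: J1=1  J2=5  J3=6  J4=17  J5=18  J6=21  J7=25
Turnaround (C−A): J1=1  J2=4  J3=3  J4=11  J5=10  J6=12  J7=16
Turnaround times: J1=1, J2=4, J3=3, J4=11, J5=10, J6=12, J7=16
Average turnaround = (1+4+3+11+10+12+16) / 7 = 57/7 = 8.14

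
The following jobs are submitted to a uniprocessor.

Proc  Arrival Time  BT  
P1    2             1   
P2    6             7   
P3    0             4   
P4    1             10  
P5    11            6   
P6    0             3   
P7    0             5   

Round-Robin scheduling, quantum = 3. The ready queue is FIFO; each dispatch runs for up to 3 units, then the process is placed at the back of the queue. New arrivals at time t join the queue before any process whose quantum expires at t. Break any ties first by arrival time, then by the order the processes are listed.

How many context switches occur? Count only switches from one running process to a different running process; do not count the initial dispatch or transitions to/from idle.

Gantt: | P3 0-3 | P6 3-6 | P7 6-9 | P4 9-12 | P1 12-13 | P3 13-14 | P2 14-17 | P7 17-19 | P5 19-22 | P4 22-25 | P2 25-28 | P5 28-31 | P4 31-34 | P2 34-35 | P4 35-36 |
Completion: P1=13  P2=35  P3=14  P4=36  P5=31  P6=6  P7=19
Turnaround (C−A): P1=11  P2=29  P3=14  P4=35  P5=20  P6=6  P7=19

14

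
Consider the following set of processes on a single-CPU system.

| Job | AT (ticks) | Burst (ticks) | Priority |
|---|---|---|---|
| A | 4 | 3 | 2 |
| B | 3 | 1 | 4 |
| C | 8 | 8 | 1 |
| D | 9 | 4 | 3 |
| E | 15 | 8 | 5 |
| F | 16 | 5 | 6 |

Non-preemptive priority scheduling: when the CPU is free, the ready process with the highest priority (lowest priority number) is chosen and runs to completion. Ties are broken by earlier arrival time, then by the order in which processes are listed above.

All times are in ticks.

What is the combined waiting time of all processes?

Schedule: | idle 0-3 | B 3-4 | A 4-7 | idle 7-8 | C 8-16 | D 16-20 | E 20-28 | F 28-33 |
Completion: A=7  B=4  C=16  D=20  E=28  F=33
Turnaround (C−A): A=3  B=1  C=8  D=11  E=13  F=17
Waiting = turnaround − burst: A=0, B=0, C=0, D=7, E=5, F=12
Total waiting = 0 + 0 + 0 + 7 + 5 + 12 = 24

24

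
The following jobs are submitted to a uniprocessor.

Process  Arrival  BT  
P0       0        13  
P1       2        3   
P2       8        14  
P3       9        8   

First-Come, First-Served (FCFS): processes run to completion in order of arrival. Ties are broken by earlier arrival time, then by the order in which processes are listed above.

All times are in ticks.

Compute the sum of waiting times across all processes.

Gantt: | P0 0-13 | P1 13-16 | P2 16-30 | P3 30-38 |
Completion: P0=13  P1=16  P2=30  P3=38
Waiting = turnaround − burst: P0=0, P1=11, P2=8, P3=21
Total waiting = 0 + 11 + 8 + 21 = 40

40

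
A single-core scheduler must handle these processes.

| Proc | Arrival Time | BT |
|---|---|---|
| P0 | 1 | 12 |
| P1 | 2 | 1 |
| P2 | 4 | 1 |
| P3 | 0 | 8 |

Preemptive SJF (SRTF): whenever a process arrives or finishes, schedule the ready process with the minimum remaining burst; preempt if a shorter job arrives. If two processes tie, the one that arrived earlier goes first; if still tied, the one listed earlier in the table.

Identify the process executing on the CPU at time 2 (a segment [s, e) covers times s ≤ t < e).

Timeline: | P3 0-2 | P1 2-3 | P3 3-4 | P2 4-5 | P3 5-10 | P0 10-22 |
Completion: P0=22  P1=3  P2=5  P3=10
Turnaround (C−A): P0=21  P1=1  P2=1  P3=10

P1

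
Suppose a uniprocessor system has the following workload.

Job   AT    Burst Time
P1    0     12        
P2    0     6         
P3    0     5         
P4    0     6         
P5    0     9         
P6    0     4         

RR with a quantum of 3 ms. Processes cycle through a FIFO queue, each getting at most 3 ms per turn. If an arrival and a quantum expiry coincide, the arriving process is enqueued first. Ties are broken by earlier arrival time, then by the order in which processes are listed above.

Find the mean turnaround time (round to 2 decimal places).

Gantt: | P1 0-3 | P2 3-6 | P3 6-9 | P4 9-12 | P5 12-15 | P6 15-18 | P1 18-21 | P2 21-24 | P3 24-26 | P4 26-29 | P5 29-32 | P6 32-33 | P1 33-36 | P5 36-39 | P1 39-42 |
Completion: P1=42  P2=24  P3=26  P4=29  P5=39  P6=33
Turnaround times: P1=42, P2=24, P3=26, P4=29, P5=39, P6=33
Average turnaround = (42+24+26+29+39+33) / 6 = 193/6 = 32.17

32.17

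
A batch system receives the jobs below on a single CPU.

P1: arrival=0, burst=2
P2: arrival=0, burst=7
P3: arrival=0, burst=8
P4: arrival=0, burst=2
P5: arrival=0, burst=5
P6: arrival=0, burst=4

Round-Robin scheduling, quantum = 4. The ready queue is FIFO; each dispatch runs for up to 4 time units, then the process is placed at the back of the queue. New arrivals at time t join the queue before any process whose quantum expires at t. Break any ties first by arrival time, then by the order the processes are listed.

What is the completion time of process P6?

Gantt: | P1 0-2 | P2 2-6 | P3 6-10 | P4 10-12 | P5 12-16 | P6 16-20 | P2 20-23 | P3 23-27 | P5 27-28 |
Completion: P1=2  P2=23  P3=27  P4=12  P5=28  P6=20
Turnaround (C−A): P1=2  P2=23  P3=27  P4=12  P5=28  P6=20

20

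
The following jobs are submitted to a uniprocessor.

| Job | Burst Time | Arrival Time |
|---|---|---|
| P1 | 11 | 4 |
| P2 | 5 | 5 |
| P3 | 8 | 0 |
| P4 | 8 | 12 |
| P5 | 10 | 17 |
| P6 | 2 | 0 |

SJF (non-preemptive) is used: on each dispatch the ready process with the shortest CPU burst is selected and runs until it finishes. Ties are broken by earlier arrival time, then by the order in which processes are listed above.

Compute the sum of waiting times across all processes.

Timeline: | P6 0-2 | P3 2-10 | P2 10-15 | P4 15-23 | P5 23-33 | P1 33-44 |
Completion: P1=44  P2=15  P3=10  P4=23  P5=33  P6=2
Waiting = turnaround − burst: P1=29, P2=5, P3=2, P4=3, P5=6, P6=0
Total waiting = 29 + 5 + 2 + 3 + 6 + 0 = 45

45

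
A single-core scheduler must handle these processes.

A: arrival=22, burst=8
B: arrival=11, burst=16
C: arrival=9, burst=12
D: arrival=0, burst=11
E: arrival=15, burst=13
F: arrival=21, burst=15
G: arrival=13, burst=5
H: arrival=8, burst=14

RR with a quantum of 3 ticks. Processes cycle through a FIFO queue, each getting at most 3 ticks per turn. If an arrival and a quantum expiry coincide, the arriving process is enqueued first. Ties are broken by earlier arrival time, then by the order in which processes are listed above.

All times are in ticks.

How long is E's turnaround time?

Timeline: | D 0-9 | H 9-12 | C 12-15 | D 15-17 | B 17-20 | H 20-23 | G 23-26 | E 26-29 | C 29-32 | B 32-35 | F 35-38 | A 38-41 | H 41-44 | G 44-46 | E 46-49 | C 49-52 | B 52-55 | F 55-58 | A 58-61 | H 61-64 | E 64-67 | C 67-70 | B 70-73 | F 73-76 | A 76-78 | H 78-80 | E 80-83 | B 83-86 | F 86-89 | E 89-90 | B 90-91 | F 91-94 |
Completion: A=78  B=91  C=70  D=17  E=90  F=94  G=46  H=80
Turnaround (C−A): A=56  B=80  C=61  D=17  E=75  F=73  G=33  H=72
Turnaround(E) = completion − arrival = 90 − 15 = 75

75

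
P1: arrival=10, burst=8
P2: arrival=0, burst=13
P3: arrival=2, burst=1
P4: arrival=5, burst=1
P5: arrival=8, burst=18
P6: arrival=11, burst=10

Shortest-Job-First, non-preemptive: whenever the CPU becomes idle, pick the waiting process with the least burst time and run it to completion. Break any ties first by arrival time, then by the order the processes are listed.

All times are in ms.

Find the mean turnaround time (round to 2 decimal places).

18.83

Gantt: | P2 0-13 | P3 13-14 | P4 14-15 | P1 15-23 | P6 23-33 | P5 33-51 |
Completion: P1=23  P2=13  P3=14  P4=15  P5=51  P6=33
Turnaround (C−A): P1=13  P2=13  P3=12  P4=10  P5=43  P6=22
Turnaround times: P1=13, P2=13, P3=12, P4=10, P5=43, P6=22
Average turnaround = (13+13+12+10+43+22) / 6 = 113/6 = 18.83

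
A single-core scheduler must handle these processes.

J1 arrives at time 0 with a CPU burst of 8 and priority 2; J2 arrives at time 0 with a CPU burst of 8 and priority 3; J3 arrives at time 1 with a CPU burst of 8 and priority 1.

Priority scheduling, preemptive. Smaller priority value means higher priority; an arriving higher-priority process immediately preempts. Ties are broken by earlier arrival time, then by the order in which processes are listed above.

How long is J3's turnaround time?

Timeline: | J1 0-1 | J3 1-9 | J1 9-16 | J2 16-24 |
Completion: J1=16  J2=24  J3=9
Turnaround(J3) = completion − arrival = 9 − 1 = 8

8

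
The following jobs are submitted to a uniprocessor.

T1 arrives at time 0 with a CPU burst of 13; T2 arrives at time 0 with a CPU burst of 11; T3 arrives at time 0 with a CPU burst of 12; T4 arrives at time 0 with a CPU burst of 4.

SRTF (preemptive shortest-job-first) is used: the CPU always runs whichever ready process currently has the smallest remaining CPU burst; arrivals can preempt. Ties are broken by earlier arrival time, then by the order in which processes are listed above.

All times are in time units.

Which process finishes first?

Schedule: | T4 0-4 | T2 4-15 | T3 15-27 | T1 27-40 |
Completion: T1=40  T2=15  T3=27  T4=4
Turnaround (C−A): T1=40  T2=15  T3=27  T4=4
Finish order: T4 → T2 → T3 → T1

T4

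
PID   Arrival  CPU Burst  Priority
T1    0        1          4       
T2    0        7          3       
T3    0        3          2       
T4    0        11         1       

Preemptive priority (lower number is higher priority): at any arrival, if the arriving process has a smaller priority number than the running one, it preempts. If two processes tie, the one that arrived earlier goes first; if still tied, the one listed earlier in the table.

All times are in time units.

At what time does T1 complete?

Timeline: | T4 0-11 | T3 11-14 | T2 14-21 | T1 21-22 |
Completion: T1=22  T2=21  T3=14  T4=11

22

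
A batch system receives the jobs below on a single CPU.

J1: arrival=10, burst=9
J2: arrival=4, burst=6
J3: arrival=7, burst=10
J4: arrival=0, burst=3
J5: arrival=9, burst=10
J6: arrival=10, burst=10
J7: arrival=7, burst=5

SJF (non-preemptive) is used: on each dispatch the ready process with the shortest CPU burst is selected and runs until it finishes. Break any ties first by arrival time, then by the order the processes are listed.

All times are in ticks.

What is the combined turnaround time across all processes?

137

Timeline: | J4 0-3 | idle 3-4 | J2 4-10 | J7 10-15 | J1 15-24 | J3 24-34 | J5 34-44 | J6 44-54 |
Completion: J1=24  J2=10  J3=34  J4=3  J5=44  J6=54  J7=15
Turnaround (C−A): J1=14  J2=6  J3=27  J4=3  J5=35  J6=44  J7=8
Turnaround = completion − arrival: J1=14, J2=6, J3=27, J4=3, J5=35, J6=44, J7=8
Total turnaround = 14 + 6 + 27 + 3 + 35 + 44 + 8 = 137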